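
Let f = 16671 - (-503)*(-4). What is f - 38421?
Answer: -23762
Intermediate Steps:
f = 14659 (f = 16671 - 1*2012 = 16671 - 2012 = 14659)
f - 38421 = 14659 - 38421 = -23762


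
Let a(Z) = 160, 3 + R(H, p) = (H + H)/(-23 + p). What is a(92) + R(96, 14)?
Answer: 407/3 ≈ 135.67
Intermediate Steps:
R(H, p) = -3 + 2*H/(-23 + p) (R(H, p) = -3 + (H + H)/(-23 + p) = -3 + (2*H)/(-23 + p) = -3 + 2*H/(-23 + p))
a(92) + R(96, 14) = 160 + (69 - 3*14 + 2*96)/(-23 + 14) = 160 + (69 - 42 + 192)/(-9) = 160 - ⅑*219 = 160 - 73/3 = 407/3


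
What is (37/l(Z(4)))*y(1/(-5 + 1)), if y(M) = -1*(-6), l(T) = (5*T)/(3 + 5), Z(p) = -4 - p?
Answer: -222/5 ≈ -44.400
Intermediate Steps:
l(T) = 5*T/8 (l(T) = (5*T)/8 = (5*T)*(⅛) = 5*T/8)
y(M) = 6
(37/l(Z(4)))*y(1/(-5 + 1)) = (37/(5*(-4 - 1*4)/8))*6 = (37/(5*(-4 - 4)/8))*6 = (37/((5/8)*(-8)))*6 = (37/(-5))*6 = -⅕*37*6 = -37/5*6 = -222/5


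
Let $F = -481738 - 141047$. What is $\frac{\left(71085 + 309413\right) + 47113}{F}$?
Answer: $- \frac{142537}{207595} \approx -0.68661$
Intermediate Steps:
$F = -622785$
$\frac{\left(71085 + 309413\right) + 47113}{F} = \frac{\left(71085 + 309413\right) + 47113}{-622785} = \left(380498 + 47113\right) \left(- \frac{1}{622785}\right) = 427611 \left(- \frac{1}{622785}\right) = - \frac{142537}{207595}$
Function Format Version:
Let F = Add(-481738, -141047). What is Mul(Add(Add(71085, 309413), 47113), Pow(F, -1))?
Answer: Rational(-142537, 207595) ≈ -0.68661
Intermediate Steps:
F = -622785
Mul(Add(Add(71085, 309413), 47113), Pow(F, -1)) = Mul(Add(Add(71085, 309413), 47113), Pow(-622785, -1)) = Mul(Add(380498, 47113), Rational(-1, 622785)) = Mul(427611, Rational(-1, 622785)) = Rational(-142537, 207595)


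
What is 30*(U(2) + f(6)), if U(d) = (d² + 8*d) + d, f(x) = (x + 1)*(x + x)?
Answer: 3180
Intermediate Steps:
f(x) = 2*x*(1 + x) (f(x) = (1 + x)*(2*x) = 2*x*(1 + x))
U(d) = d² + 9*d
30*(U(2) + f(6)) = 30*(2*(9 + 2) + 2*6*(1 + 6)) = 30*(2*11 + 2*6*7) = 30*(22 + 84) = 30*106 = 3180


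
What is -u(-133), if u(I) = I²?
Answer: -17689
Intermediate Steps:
-u(-133) = -1*(-133)² = -1*17689 = -17689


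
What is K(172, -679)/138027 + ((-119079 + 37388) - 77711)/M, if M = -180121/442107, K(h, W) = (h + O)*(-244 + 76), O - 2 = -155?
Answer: 3242380103655382/8287187089 ≈ 3.9125e+5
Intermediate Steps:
O = -153 (O = 2 - 155 = -153)
K(h, W) = 25704 - 168*h (K(h, W) = (h - 153)*(-244 + 76) = (-153 + h)*(-168) = 25704 - 168*h)
M = -180121/442107 (M = -180121*1/442107 = -180121/442107 ≈ -0.40741)
K(172, -679)/138027 + ((-119079 + 37388) - 77711)/M = (25704 - 168*172)/138027 + ((-119079 + 37388) - 77711)/(-180121/442107) = (25704 - 28896)*(1/138027) + (-81691 - 77711)*(-442107/180121) = -3192*1/138027 - 159402*(-442107/180121) = -1064/46009 + 70472740014/180121 = 3242380103655382/8287187089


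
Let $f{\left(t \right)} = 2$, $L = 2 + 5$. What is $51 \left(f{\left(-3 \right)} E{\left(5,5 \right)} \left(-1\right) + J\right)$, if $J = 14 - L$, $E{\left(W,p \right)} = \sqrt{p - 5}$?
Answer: $357$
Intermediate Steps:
$L = 7$
$E{\left(W,p \right)} = \sqrt{-5 + p}$
$J = 7$ ($J = 14 - 7 = 7$)
$51 \left(f{\left(-3 \right)} E{\left(5,5 \right)} \left(-1\right) + J\right) = 51 \left(2 \sqrt{-5 + 5} \left(-1\right) + 7\right) = 51 \left(2 \sqrt{0} \left(-1\right) + 7\right) = 51 \left(2 \cdot 0 \left(-1\right) + 7\right) = 51 \left(0 \left(-1\right) + 7\right) = 51 \left(0 + 7\right) = 51 \cdot 7 = 357$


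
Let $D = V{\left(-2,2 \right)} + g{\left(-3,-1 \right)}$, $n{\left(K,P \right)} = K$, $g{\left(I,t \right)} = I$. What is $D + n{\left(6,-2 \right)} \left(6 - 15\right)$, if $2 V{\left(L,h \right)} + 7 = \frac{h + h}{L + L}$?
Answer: $-61$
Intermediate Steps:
$V{\left(L,h \right)} = - \frac{7}{2} + \frac{h}{2 L}$ ($V{\left(L,h \right)} = - \frac{7}{2} + \frac{\left(h + h\right) \frac{1}{L + L}}{2} = - \frac{7}{2} + \frac{2 h \frac{1}{2 L}}{2} = - \frac{7}{2} + \frac{h \frac{1}{L}}{2} = - \frac{7}{2} + \frac{h}{2 L}$)
$D = -7$ ($D = \frac{2 - -14}{2 \left(-2\right)} - 3 = \frac{1}{2} \left(- \frac{1}{2}\right) \left(2 + 14\right) - 3 = \frac{1}{2} \left(- \frac{1}{2}\right) 16 - 3 = -4 - 3 = -7$)
$D + n{\left(6,-2 \right)} \left(6 - 15\right) = -7 + 6 \left(6 - 15\right) = -7 + 6 \left(-9\right) = -7 - 54 = -61$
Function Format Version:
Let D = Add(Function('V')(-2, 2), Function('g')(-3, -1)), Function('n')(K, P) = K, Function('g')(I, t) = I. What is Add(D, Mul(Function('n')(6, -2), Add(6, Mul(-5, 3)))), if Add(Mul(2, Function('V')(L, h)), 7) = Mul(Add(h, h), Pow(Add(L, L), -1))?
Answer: -61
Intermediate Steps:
Function('V')(L, h) = Add(Rational(-7, 2), Mul(Rational(1, 2), h, Pow(L, -1))) (Function('V')(L, h) = Add(Rational(-7, 2), Mul(Rational(1, 2), Mul(Add(h, h), Pow(Add(L, L), -1)))) = Add(Rational(-7, 2), Mul(Rational(1, 2), Mul(Mul(2, h), Pow(Mul(2, L), -1)))) = Add(Rational(-7, 2), Mul(Rational(1, 2), Mul(Mul(2, h), Mul(Rational(1, 2), Pow(L, -1))))) = Add(Rational(-7, 2), Mul(Rational(1, 2), Mul(h, Pow(L, -1)))) = Add(Rational(-7, 2), Mul(Rational(1, 2), h, Pow(L, -1))))
D = -7 (D = Add(Mul(Rational(1, 2), Pow(-2, -1), Add(2, Mul(-7, -2))), -3) = Add(Mul(Rational(1, 2), Rational(-1, 2), Add(2, 14)), -3) = Add(Mul(Rational(1, 2), Rational(-1, 2), 16), -3) = Add(-4, -3) = -7)
Add(D, Mul(Function('n')(6, -2), Add(6, Mul(-5, 3)))) = Add(-7, Mul(6, Add(6, Mul(-5, 3)))) = Add(-7, Mul(6, Add(6, -15))) = Add(-7, Mul(6, -9)) = Add(-7, -54) = -61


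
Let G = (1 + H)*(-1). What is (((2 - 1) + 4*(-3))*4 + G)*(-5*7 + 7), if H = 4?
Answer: 1372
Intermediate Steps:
G = -5 (G = (1 + 4)*(-1) = 5*(-1) = -5)
(((2 - 1) + 4*(-3))*4 + G)*(-5*7 + 7) = (((2 - 1) + 4*(-3))*4 - 5)*(-5*7 + 7) = ((1 - 12)*4 - 5)*(-35 + 7) = (-11*4 - 5)*(-28) = (-44 - 5)*(-28) = -49*(-28) = 1372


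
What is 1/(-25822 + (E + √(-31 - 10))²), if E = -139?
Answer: I/(2*(-3271*I + 139*√41)) ≈ -0.00014232 + 3.8725e-5*I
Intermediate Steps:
1/(-25822 + (E + √(-31 - 10))²) = 1/(-25822 + (-139 + √(-31 - 10))²) = 1/(-25822 + (-139 + √(-41))²) = 1/(-25822 + (-139 + I*√41)²)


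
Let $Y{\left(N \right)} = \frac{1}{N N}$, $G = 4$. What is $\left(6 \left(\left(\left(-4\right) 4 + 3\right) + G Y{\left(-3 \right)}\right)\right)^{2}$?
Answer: $\frac{51076}{9} \approx 5675.1$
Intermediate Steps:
$Y{\left(N \right)} = \frac{1}{N^{2}}$
$\left(6 \left(\left(\left(-4\right) 4 + 3\right) + G Y{\left(-3 \right)}\right)\right)^{2} = \left(6 \left(\left(\left(-4\right) 4 + 3\right) + \frac{4}{9}\right)\right)^{2} = \left(6 \left(\left(-16 + 3\right) + 4 \cdot \frac{1}{9}\right)\right)^{2} = \left(6 \left(-13 + \frac{4}{9}\right)\right)^{2} = \left(6 \left(- \frac{113}{9}\right)\right)^{2} = \left(- \frac{226}{3}\right)^{2} = \frac{51076}{9}$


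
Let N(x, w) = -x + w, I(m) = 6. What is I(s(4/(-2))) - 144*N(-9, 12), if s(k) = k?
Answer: -3018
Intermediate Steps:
N(x, w) = w - x
I(s(4/(-2))) - 144*N(-9, 12) = 6 - 144*(12 - 1*(-9)) = 6 - 144*(12 + 9) = 6 - 144*21 = 6 - 3024 = -3018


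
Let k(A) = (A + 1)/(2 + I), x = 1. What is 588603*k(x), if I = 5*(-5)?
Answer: -1177206/23 ≈ -51183.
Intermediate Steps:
I = -25
k(A) = -1/23 - A/23 (k(A) = (A + 1)/(2 - 25) = (1 + A)/(-23) = (1 + A)*(-1/23) = -1/23 - A/23)
588603*k(x) = 588603*(-1/23 - 1/23*1) = 588603*(-1/23 - 1/23) = 588603*(-2/23) = -1177206/23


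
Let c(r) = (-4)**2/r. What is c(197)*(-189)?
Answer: -3024/197 ≈ -15.350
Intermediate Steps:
c(r) = 16/r
c(197)*(-189) = (16/197)*(-189) = -3024/197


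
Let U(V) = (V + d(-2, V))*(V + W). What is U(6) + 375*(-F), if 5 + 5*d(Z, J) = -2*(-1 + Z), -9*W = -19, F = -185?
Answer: 3124138/45 ≈ 69425.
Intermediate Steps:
W = 19/9 (W = -1/9*(-19) = 19/9 ≈ 2.1111)
d(Z, J) = -3/5 - 2*Z/5 (d(Z, J) = -1 + (-2*(-1 + Z))/5 = -1 + (2 - 2*Z)/5 = -1 + (2/5 - 2*Z/5) = -3/5 - 2*Z/5)
U(V) = (1/5 + V)*(19/9 + V) (U(V) = (V + (-3/5 - 2/5*(-2)))*(V + 19/9) = (V + (-3/5 + 4/5))*(19/9 + V) = (V + 1/5)*(19/9 + V) = (1/5 + V)*(19/9 + V))
U(6) + 375*(-F) = (19/45 + 6**2 + (104/45)*6) + 375*(-1*(-185)) = (19/45 + 36 + 208/15) + 375*185 = 2263/45 + 69375 = 3124138/45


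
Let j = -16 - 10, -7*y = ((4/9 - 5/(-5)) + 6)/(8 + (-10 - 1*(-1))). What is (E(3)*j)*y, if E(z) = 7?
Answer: -1742/9 ≈ -193.56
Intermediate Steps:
y = 67/63 (y = -((4/9 - 5/(-5)) + 6)/(7*(8 + (-10 - 1*(-1)))) = -((4*(1/9) - 5*(-1/5)) + 6)/(7*(8 + (-10 + 1))) = -((4/9 + 1) + 6)/(7*(8 - 9)) = -(13/9 + 6)/(7*(-1)) = -67*(-1)/63 = -1/7*(-67/9) = 67/63 ≈ 1.0635)
j = -26
(E(3)*j)*y = (7*(-26))*(67/63) = -182*67/63 = -1742/9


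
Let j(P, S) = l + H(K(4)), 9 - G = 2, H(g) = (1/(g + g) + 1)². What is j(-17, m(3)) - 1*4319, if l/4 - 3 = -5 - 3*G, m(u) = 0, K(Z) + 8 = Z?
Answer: -282255/64 ≈ -4410.2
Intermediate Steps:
K(Z) = -8 + Z
H(g) = (1 + 1/(2*g))² (H(g) = (1/(2*g) + 1)² = (1 + 1/(2*g))²)
G = 7 (G = 9 - 1*2 = 9 - 2 = 7)
l = -92 (l = 12 + 4*(-5 - 3*7) = 12 + 4*(-5 - 21) = 12 + 4*(-26) = 12 - 104 = -92)
j(P, S) = -5839/64 (j(P, S) = -92 + (1 + 2*(-8 + 4))²/(4*(-8 + 4)²) = -92 + (¼)*(1 + 2*(-4))²/(-4)² = -92 + (¼)*(1/16)*(1 - 8)² = -92 + (¼)*(1/16)*(-7)² = -92 + (¼)*(1/16)*49 = -92 + 49/64 = -5839/64)
j(-17, m(3)) - 1*4319 = -5839/64 - 1*4319 = -5839/64 - 4319 = -282255/64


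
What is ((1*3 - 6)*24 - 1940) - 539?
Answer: -2551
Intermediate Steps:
((1*3 - 6)*24 - 1940) - 539 = ((3 - 6)*24 - 1940) - 539 = (-3*24 - 1940) - 539 = (-72 - 1940) - 539 = -2012 - 539 = -2551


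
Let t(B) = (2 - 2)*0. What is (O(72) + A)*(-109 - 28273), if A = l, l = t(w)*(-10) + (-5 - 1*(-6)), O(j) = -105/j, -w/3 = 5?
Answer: 156101/12 ≈ 13008.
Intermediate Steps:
w = -15 (w = -3*5 = -15)
t(B) = 0 (t(B) = 0*0 = 0)
l = 1 (l = 0*(-10) + (-5 - 1*(-6)) = 0 + (-5 + 6) = 0 + 1 = 1)
A = 1
(O(72) + A)*(-109 - 28273) = (-105/72 + 1)*(-109 - 28273) = (-105*1/72 + 1)*(-28382) = (-35/24 + 1)*(-28382) = -11/24*(-28382) = 156101/12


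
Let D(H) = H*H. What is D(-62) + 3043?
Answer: 6887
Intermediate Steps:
D(H) = H**2
D(-62) + 3043 = (-62)**2 + 3043 = 3844 + 3043 = 6887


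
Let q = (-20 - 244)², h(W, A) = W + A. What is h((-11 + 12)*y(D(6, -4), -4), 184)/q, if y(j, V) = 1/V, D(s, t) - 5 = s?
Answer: 245/92928 ≈ 0.0026365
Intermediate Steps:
D(s, t) = 5 + s
h(W, A) = A + W
q = 69696 (q = (-264)² = 69696)
h((-11 + 12)*y(D(6, -4), -4), 184)/q = (184 + (-11 + 12)/(-4))/69696 = (184 + 1*(-¼))*(1/69696) = (184 - ¼)*(1/69696) = (735/4)*(1/69696) = 245/92928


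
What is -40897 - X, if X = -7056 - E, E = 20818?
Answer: -13023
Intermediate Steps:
X = -27874 (X = -7056 - 1*20818 = -7056 - 20818 = -27874)
-40897 - X = -40897 - 1*(-27874) = -40897 + 27874 = -13023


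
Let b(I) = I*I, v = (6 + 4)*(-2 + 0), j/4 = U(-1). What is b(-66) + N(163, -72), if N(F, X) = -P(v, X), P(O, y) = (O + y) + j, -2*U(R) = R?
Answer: 4446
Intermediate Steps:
U(R) = -R/2
j = 2 (j = 4*(-½*(-1)) = 4*(½) = 2)
v = -20 (v = 10*(-2) = -20)
P(O, y) = 2 + O + y (P(O, y) = (O + y) + 2 = 2 + O + y)
b(I) = I²
N(F, X) = 18 - X (N(F, X) = -(2 - 20 + X) = -(-18 + X) = 18 - X)
b(-66) + N(163, -72) = (-66)² + (18 - 1*(-72)) = 4356 + (18 + 72) = 4356 + 90 = 4446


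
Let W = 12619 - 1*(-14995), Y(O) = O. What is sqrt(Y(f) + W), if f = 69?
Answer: sqrt(27683) ≈ 166.38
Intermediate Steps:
W = 27614 (W = 12619 + 14995 = 27614)
sqrt(Y(f) + W) = sqrt(69 + 27614) = sqrt(27683)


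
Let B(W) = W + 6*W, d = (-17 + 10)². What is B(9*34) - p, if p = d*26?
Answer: 868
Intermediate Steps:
d = 49 (d = (-7)² = 49)
p = 1274 (p = 49*26 = 1274)
B(W) = 7*W
B(9*34) - p = 7*(9*34) - 1*1274 = 7*306 - 1274 = 2142 - 1274 = 868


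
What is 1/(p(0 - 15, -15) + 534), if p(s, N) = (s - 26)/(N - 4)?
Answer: 19/10187 ≈ 0.0018651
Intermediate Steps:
p(s, N) = (-26 + s)/(-4 + N)
1/(p(0 - 15, -15) + 534) = 1/((-26 + (0 - 15))/(-4 - 15) + 534) = 1/((-26 - 15)/(-19) + 534) = 1/(-1/19*(-41) + 534) = 1/(41/19 + 534) = 1/(10187/19) = 19/10187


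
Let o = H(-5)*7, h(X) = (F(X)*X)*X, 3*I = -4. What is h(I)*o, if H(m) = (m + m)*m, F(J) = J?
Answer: -22400/27 ≈ -829.63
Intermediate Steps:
I = -4/3 (I = (1/3)*(-4) = -4/3 ≈ -1.3333)
H(m) = 2*m**2 (H(m) = (2*m)*m = 2*m**2)
h(X) = X**3 (h(X) = (X*X)*X = X**2*X = X**3)
o = 350 (o = (2*(-5)**2)*7 = (2*25)*7 = 50*7 = 350)
h(I)*o = (-4/3)**3*350 = -64/27*350 = -22400/27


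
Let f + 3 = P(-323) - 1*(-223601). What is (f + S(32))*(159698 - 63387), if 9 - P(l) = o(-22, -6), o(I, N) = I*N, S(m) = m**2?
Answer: 21621723189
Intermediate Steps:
P(l) = -123 (P(l) = 9 - (-22)*(-6) = 9 - 1*132 = 9 - 132 = -123)
f = 223475 (f = -3 + (-123 - 1*(-223601)) = -3 + (-123 + 223601) = -3 + 223478 = 223475)
(f + S(32))*(159698 - 63387) = (223475 + 32**2)*(159698 - 63387) = (223475 + 1024)*96311 = 224499*96311 = 21621723189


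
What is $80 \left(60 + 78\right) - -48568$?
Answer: $59608$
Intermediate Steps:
$80 \left(60 + 78\right) - -48568 = 80 \cdot 138 + 48568 = 11040 + 48568 = 59608$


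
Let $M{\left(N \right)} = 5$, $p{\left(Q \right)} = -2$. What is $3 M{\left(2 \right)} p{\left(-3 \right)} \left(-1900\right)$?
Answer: $57000$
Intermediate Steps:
$3 M{\left(2 \right)} p{\left(-3 \right)} \left(-1900\right) = 3 \cdot 5 \left(-2\right) \left(-1900\right) = 15 \left(-2\right) \left(-1900\right) = \left(-30\right) \left(-1900\right) = 57000$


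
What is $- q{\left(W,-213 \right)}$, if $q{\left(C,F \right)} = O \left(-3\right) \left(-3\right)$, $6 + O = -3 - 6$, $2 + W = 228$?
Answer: $135$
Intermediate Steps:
$W = 226$ ($W = -2 + 228 = 226$)
$O = -15$ ($O = -6 - 9 = -15$)
$q{\left(C,F \right)} = -135$ ($q{\left(C,F \right)} = \left(-15\right) \left(-3\right) \left(-3\right) = 45 \left(-3\right) = -135$)
$- q{\left(W,-213 \right)} = \left(-1\right) \left(-135\right) = 135$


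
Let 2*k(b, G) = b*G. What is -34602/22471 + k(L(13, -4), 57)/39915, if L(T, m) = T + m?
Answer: -305638893/199317770 ≈ -1.5334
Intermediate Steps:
k(b, G) = G*b/2 (k(b, G) = (b*G)/2 = (G*b)/2 = G*b/2)
-34602/22471 + k(L(13, -4), 57)/39915 = -34602/22471 + ((½)*57*(13 - 4))/39915 = -34602*1/22471 + ((½)*57*9)*(1/39915) = -34602/22471 + (513/2)*(1/39915) = -34602/22471 + 57/8870 = -305638893/199317770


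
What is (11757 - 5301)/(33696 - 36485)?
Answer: -6456/2789 ≈ -2.3148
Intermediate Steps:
(11757 - 5301)/(33696 - 36485) = 6456/(-2789) = 6456*(-1/2789) = -6456/2789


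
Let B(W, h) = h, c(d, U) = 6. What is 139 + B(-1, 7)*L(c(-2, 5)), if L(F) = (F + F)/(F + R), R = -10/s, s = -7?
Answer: 1954/13 ≈ 150.31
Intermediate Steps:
R = 10/7 (R = -10/(-7) = -10*(-⅐) = 10/7 ≈ 1.4286)
L(F) = 2*F/(10/7 + F) (L(F) = (F + F)/(F + 10/7) = (2*F)/(10/7 + F) = 2*F/(10/7 + F))
139 + B(-1, 7)*L(c(-2, 5)) = 139 + 7*(14*6/(10 + 7*6)) = 139 + 7*(14*6/(10 + 42)) = 139 + 7*(14*6/52) = 139 + 7*(14*6*(1/52)) = 139 + 7*(21/13) = 139 + 147/13 = 1954/13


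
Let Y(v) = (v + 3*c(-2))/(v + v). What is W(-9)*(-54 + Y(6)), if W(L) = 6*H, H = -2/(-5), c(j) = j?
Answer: -648/5 ≈ -129.60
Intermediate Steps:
H = ⅖ (H = -2*(-⅕) = ⅖ ≈ 0.40000)
W(L) = 12/5 (W(L) = 6*(⅖) = 12/5)
Y(v) = (-6 + v)/(2*v) (Y(v) = (v + 3*(-2))/(v + v) = (v - 6)/((2*v)) = (-6 + v)*(1/(2*v)) = (-6 + v)/(2*v))
W(-9)*(-54 + Y(6)) = 12*(-54 + (½)*(-6 + 6)/6)/5 = 12*(-54 + (½)*(⅙)*0)/5 = 12*(-54 + 0)/5 = (12/5)*(-54) = -648/5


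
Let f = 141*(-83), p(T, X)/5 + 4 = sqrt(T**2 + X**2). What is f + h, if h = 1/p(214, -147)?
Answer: -3943267331/336945 + sqrt(67405)/336945 ≈ -11703.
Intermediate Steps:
p(T, X) = -20 + 5*sqrt(T**2 + X**2)
f = -11703
h = 1/(-20 + 5*sqrt(67405)) (h = 1/(-20 + 5*sqrt(214**2 + (-147)**2)) = 1/(-20 + 5*sqrt(45796 + 21609)) = 1/(-20 + 5*sqrt(67405)) ≈ 0.00078240)
f + h = -11703 + (4/336945 + sqrt(67405)/336945) = -3943267331/336945 + sqrt(67405)/336945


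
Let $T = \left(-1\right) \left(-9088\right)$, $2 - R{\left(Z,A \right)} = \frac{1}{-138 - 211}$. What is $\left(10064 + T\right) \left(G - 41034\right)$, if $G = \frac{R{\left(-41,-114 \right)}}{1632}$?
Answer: $- \frac{9325289392587}{11866} \approx -7.8588 \cdot 10^{8}$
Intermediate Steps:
$R{\left(Z,A \right)} = \frac{699}{349}$ ($R{\left(Z,A \right)} = 2 - \frac{1}{-138 - 211} = 2 - \frac{1}{-349} = 2 - - \frac{1}{349} = 2 + \frac{1}{349} = \frac{699}{349}$)
$T = 9088$
$G = \frac{233}{189856}$ ($G = \frac{699}{349 \cdot 1632} = \frac{699}{349} \cdot \frac{1}{1632} = \frac{233}{189856} \approx 0.0012272$)
$\left(10064 + T\right) \left(G - 41034\right) = \left(10064 + 9088\right) \left(\frac{233}{189856} - 41034\right) = 19152 \left(- \frac{7790550871}{189856}\right) = - \frac{9325289392587}{11866}$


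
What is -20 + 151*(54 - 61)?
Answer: -1077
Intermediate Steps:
-20 + 151*(54 - 61) = -20 + 151*(-7) = -20 - 1057 = -1077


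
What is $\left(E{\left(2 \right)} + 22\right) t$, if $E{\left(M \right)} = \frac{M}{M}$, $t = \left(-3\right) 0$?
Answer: $0$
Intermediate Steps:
$t = 0$
$E{\left(M \right)} = 1$
$\left(E{\left(2 \right)} + 22\right) t = \left(1 + 22\right) 0 = 23 \cdot 0 = 0$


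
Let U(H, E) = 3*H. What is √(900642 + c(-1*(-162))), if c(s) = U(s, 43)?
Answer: 2*√225282 ≈ 949.28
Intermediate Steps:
c(s) = 3*s
√(900642 + c(-1*(-162))) = √(900642 + 3*(-1*(-162))) = √(900642 + 3*162) = √(900642 + 486) = √901128 = 2*√225282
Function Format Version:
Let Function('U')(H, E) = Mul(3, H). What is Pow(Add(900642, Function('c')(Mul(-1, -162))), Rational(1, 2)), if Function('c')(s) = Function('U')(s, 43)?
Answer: Mul(2, Pow(225282, Rational(1, 2))) ≈ 949.28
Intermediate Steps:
Function('c')(s) = Mul(3, s)
Pow(Add(900642, Function('c')(Mul(-1, -162))), Rational(1, 2)) = Pow(Add(900642, Mul(3, Mul(-1, -162))), Rational(1, 2)) = Pow(Add(900642, Mul(3, 162)), Rational(1, 2)) = Pow(Add(900642, 486), Rational(1, 2)) = Pow(901128, Rational(1, 2)) = Mul(2, Pow(225282, Rational(1, 2)))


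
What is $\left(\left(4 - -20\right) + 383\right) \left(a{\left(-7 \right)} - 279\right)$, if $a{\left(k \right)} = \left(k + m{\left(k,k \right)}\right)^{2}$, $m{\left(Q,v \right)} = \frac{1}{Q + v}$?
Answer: $- \frac{18267381}{196} \approx -93201.0$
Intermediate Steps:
$a{\left(k \right)} = \left(k + \frac{1}{2 k}\right)^{2}$ ($a{\left(k \right)} = \left(k + \frac{1}{k + k}\right)^{2} = \left(k + \frac{1}{2 k}\right)^{2}$)
$\left(\left(4 - -20\right) + 383\right) \left(a{\left(-7 \right)} - 279\right) = \left(\left(4 - -20\right) + 383\right) \left(\left(-7 + \frac{1}{2 \left(-7\right)}\right)^{2} - 279\right) = \left(\left(4 + 20\right) + 383\right) \left(\left(-7 + \frac{1}{2} \left(- \frac{1}{7}\right)\right)^{2} - 279\right) = \left(24 + 383\right) \left(\left(-7 - \frac{1}{14}\right)^{2} - 279\right) = 407 \left(\left(- \frac{99}{14}\right)^{2} - 279\right) = 407 \left(\frac{9801}{196} - 279\right) = 407 \left(- \frac{44883}{196}\right) = - \frac{18267381}{196}$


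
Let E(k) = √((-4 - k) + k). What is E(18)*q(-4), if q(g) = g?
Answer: -8*I ≈ -8.0*I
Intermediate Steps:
E(k) = 2*I (E(k) = √(-4) = 2*I)
E(18)*q(-4) = (2*I)*(-4) = -8*I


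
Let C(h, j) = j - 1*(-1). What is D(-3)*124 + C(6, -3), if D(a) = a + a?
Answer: -746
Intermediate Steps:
D(a) = 2*a
C(h, j) = 1 + j (C(h, j) = j + 1 = 1 + j)
D(-3)*124 + C(6, -3) = (2*(-3))*124 + (1 - 3) = -6*124 - 2 = -744 - 2 = -746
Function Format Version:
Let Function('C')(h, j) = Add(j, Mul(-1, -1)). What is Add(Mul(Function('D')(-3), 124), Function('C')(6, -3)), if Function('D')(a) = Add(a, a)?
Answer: -746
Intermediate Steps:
Function('D')(a) = Mul(2, a)
Function('C')(h, j) = Add(1, j) (Function('C')(h, j) = Add(j, 1) = Add(1, j))
Add(Mul(Function('D')(-3), 124), Function('C')(6, -3)) = Add(Mul(Mul(2, -3), 124), Add(1, -3)) = Add(Mul(-6, 124), -2) = Add(-744, -2) = -746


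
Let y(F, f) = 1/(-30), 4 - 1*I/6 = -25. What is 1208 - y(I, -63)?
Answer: 36241/30 ≈ 1208.0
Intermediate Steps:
I = 174 (I = 24 - 6*(-25) = 24 + 150 = 174)
y(F, f) = -1/30
1208 - y(I, -63) = 1208 - 1*(-1/30) = 1208 + 1/30 = 36241/30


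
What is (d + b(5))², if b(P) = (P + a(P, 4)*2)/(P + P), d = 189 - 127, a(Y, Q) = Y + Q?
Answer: 413449/100 ≈ 4134.5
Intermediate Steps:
a(Y, Q) = Q + Y
d = 62
b(P) = (8 + 3*P)/(2*P) (b(P) = (P + (4 + P)*2)/(P + P) = (P + (8 + 2*P))/((2*P)) = (8 + 3*P)*(1/(2*P)) = (8 + 3*P)/(2*P))
(d + b(5))² = (62 + (3/2 + 4/5))² = (62 + (3/2 + 4*(⅕)))² = (62 + (3/2 + ⅘))² = (62 + 23/10)² = (643/10)² = 413449/100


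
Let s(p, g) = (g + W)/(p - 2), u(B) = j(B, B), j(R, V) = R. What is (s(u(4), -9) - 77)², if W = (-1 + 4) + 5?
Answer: 24025/4 ≈ 6006.3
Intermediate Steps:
u(B) = B
W = 8 (W = 3 + 5 = 8)
s(p, g) = (8 + g)/(-2 + p) (s(p, g) = (g + 8)/(p - 2) = (8 + g)/(-2 + p))
(s(u(4), -9) - 77)² = ((8 - 9)/(-2 + 4) - 77)² = (-1/2 - 77)² = ((½)*(-1) - 77)² = (-½ - 77)² = (-155/2)² = 24025/4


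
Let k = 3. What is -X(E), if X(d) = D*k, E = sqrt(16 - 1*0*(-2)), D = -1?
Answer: 3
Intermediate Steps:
E = 4 (E = sqrt(16 + 0*(-2)) = sqrt(16 + 0) = sqrt(16) = 4)
X(d) = -3 (X(d) = -1*3 = -3)
-X(E) = -1*(-3) = 3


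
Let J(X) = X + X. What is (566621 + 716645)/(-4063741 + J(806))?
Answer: -1283266/4062129 ≈ -0.31591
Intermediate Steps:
J(X) = 2*X
(566621 + 716645)/(-4063741 + J(806)) = (566621 + 716645)/(-4063741 + 2*806) = 1283266/(-4063741 + 1612) = 1283266/(-4062129) = 1283266*(-1/4062129) = -1283266/4062129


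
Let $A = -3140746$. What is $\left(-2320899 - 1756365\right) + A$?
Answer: $-7218010$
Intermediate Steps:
$\left(-2320899 - 1756365\right) + A = \left(-2320899 - 1756365\right) - 3140746 = -4077264 - 3140746 = -7218010$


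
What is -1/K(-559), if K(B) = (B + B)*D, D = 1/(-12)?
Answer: -6/559 ≈ -0.010733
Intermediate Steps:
D = -1/12 ≈ -0.083333
K(B) = -B/6 (K(B) = (B + B)*(-1/12) = (2*B)*(-1/12) = -B/6)
-1/K(-559) = -1/((-⅙*(-559))) = -1/559/6 = -1*6/559 = -6/559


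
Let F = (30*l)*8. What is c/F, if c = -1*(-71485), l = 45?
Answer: 14297/2160 ≈ 6.6190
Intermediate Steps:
c = 71485
F = 10800 (F = (30*45)*8 = 1350*8 = 10800)
c/F = 71485/10800 = 71485*(1/10800) = 14297/2160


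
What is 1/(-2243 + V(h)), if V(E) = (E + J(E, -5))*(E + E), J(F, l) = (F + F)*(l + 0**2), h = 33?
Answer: -1/21845 ≈ -4.5777e-5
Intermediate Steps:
J(F, l) = 2*F*l (J(F, l) = (2*F)*(l + 0) = (2*F)*l = 2*F*l)
V(E) = -18*E**2 (V(E) = (E + 2*E*(-5))*(E + E) = (E - 10*E)*(2*E) = (-9*E)*(2*E) = -18*E**2)
1/(-2243 + V(h)) = 1/(-2243 - 18*33**2) = 1/(-2243 - 18*1089) = 1/(-2243 - 19602) = 1/(-21845) = -1/21845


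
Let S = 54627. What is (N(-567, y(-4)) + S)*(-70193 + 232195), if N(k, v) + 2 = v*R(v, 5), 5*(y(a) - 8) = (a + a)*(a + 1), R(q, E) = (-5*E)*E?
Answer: 8590156050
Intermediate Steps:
R(q, E) = -5*E²
y(a) = 8 + 2*a*(1 + a)/5 (y(a) = 8 + ((a + a)*(a + 1))/5 = 8 + ((2*a)*(1 + a))/5 = 8 + (2*a*(1 + a))/5 = 8 + 2*a*(1 + a)/5)
N(k, v) = -2 - 125*v (N(k, v) = -2 + v*(-5*5²) = -2 + v*(-5*25) = -2 + v*(-125) = -2 - 125*v)
(N(-567, y(-4)) + S)*(-70193 + 232195) = ((-2 - 125*(8 + (⅖)*(-4) + (⅖)*(-4)²)) + 54627)*(-70193 + 232195) = ((-2 - 125*(8 - 8/5 + (⅖)*16)) + 54627)*162002 = ((-2 - 125*(8 - 8/5 + 32/5)) + 54627)*162002 = ((-2 - 125*64/5) + 54627)*162002 = ((-2 - 1600) + 54627)*162002 = (-1602 + 54627)*162002 = 53025*162002 = 8590156050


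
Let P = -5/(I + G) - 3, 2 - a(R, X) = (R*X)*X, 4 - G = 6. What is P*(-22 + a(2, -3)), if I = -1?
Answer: 152/3 ≈ 50.667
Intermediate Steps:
G = -2 (G = 4 - 1*6 = 4 - 6 = -2)
a(R, X) = 2 - R*X² (a(R, X) = 2 - R*X*X = 2 - R*X²)
P = -4/3 (P = -5/(-1 - 2) - 3 = -5/(-3) - 3 = -⅓*(-5) - 3 = 5/3 - 3 = -4/3 ≈ -1.3333)
P*(-22 + a(2, -3)) = -4*(-22 + (2 - 1*2*(-3)²))/3 = -4*(-22 + (2 - 1*2*9))/3 = -4*(-22 + (2 - 18))/3 = -4*(-22 - 16)/3 = -4/3*(-38) = 152/3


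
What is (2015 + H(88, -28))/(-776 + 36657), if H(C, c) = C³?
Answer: 683487/35881 ≈ 19.049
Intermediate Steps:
(2015 + H(88, -28))/(-776 + 36657) = (2015 + 88³)/(-776 + 36657) = (2015 + 681472)/35881 = 683487*(1/35881) = 683487/35881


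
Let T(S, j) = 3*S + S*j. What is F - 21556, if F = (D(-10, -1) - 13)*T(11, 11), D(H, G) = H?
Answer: -25098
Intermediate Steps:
F = -3542 (F = (-10 - 13)*(11*(3 + 11)) = -253*14 = -23*154 = -3542)
F - 21556 = -3542 - 21556 = -25098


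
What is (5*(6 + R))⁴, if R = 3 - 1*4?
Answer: 390625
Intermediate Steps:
R = -1 (R = 3 - 4 = -1)
(5*(6 + R))⁴ = (5*(6 - 1))⁴ = (5*5)⁴ = 25⁴ = 390625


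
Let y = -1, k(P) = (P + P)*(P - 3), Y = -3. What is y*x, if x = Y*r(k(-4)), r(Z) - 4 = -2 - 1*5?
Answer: -9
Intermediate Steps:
k(P) = 2*P*(-3 + P) (k(P) = (2*P)*(-3 + P) = 2*P*(-3 + P))
r(Z) = -3 (r(Z) = 4 + (-2 - 1*5) = 4 + (-2 - 5) = 4 - 7 = -3)
x = 9 (x = -3*(-3) = 9)
y*x = -1*9 = -9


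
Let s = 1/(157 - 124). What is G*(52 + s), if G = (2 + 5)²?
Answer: 84133/33 ≈ 2549.5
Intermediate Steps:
s = 1/33 ≈ 0.030303
G = 49 (G = 7² = 49)
G*(52 + s) = 49*(52 + 1/33) = 49*(1717/33) = 84133/33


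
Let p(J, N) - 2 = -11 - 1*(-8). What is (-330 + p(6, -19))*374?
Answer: -123794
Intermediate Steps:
p(J, N) = -1 (p(J, N) = 2 + (-11 - 1*(-8)) = 2 + (-11 + 8) = 2 - 3 = -1)
(-330 + p(6, -19))*374 = (-330 - 1)*374 = -331*374 = -123794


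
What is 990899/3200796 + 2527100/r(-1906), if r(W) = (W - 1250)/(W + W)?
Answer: 2569520656518037/841809348 ≈ 3.0524e+6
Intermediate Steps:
r(W) = (-1250 + W)/(2*W) (r(W) = (-1250 + W)/((2*W)) = (-1250 + W)*(1/(2*W)) = (-1250 + W)/(2*W))
990899/3200796 + 2527100/r(-1906) = 990899/3200796 + 2527100/(((½)*(-1250 - 1906)/(-1906))) = 990899*(1/3200796) + 2527100/(((½)*(-1/1906)*(-3156))) = 990899/3200796 + 2527100/(789/953) = 990899/3200796 + 2527100*(953/789) = 990899/3200796 + 2408326300/789 = 2569520656518037/841809348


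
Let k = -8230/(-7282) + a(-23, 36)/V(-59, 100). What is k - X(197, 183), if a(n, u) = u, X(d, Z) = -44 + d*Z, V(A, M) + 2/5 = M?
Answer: -10880972646/302203 ≈ -36006.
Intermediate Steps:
V(A, M) = -2/5 + M
X(d, Z) = -44 + Z*d
k = 450775/302203 (k = -8230/(-7282) + 36/(-2/5 + 100) = -8230*(-1/7282) + 36/(498/5) = 4115/3641 + 36*(5/498) = 4115/3641 + 30/83 = 450775/302203 ≈ 1.4916)
k - X(197, 183) = 450775/302203 - (-44 + 183*197) = 450775/302203 - (-44 + 36051) = 450775/302203 - 1*36007 = 450775/302203 - 36007 = -10880972646/302203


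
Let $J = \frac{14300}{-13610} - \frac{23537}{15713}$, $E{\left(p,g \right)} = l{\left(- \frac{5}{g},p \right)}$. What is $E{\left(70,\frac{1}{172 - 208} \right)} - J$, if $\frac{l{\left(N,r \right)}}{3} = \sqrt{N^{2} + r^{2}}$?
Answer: $\frac{54503447}{21385393} + 30 \sqrt{373} \approx 581.95$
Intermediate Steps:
$l{\left(N,r \right)} = 3 \sqrt{N^{2} + r^{2}}$
$E{\left(p,g \right)} = 3 \sqrt{p^{2} + \frac{25}{g^{2}}}$ ($E{\left(p,g \right)} = 3 \sqrt{\left(- \frac{5}{g}\right)^{2} + p^{2}} = 3 \sqrt{\frac{25}{g^{2}} + p^{2}} = 3 \sqrt{p^{2} + \frac{25}{g^{2}}}$)
$J = - \frac{54503447}{21385393}$ ($J = 14300 \left(- \frac{1}{13610}\right) - \frac{23537}{15713} = - \frac{1430}{1361} - \frac{23537}{15713} = - \frac{54503447}{21385393} \approx -2.5486$)
$E{\left(70,\frac{1}{172 - 208} \right)} - J = 3 \sqrt{70^{2} + \frac{25}{\frac{1}{\left(172 - 208\right)^{2}}}} - - \frac{54503447}{21385393} = 3 \sqrt{4900 + \frac{25}{\frac{1}{1296}}} + \frac{54503447}{21385393} = 3 \sqrt{4900 + 25 \cdot 1296} + \frac{54503447}{21385393} = 3 \sqrt{4900 + 32400} + \frac{54503447}{21385393} = 3 \sqrt{37300} + \frac{54503447}{21385393} = 3 \cdot 10 \sqrt{373} + \frac{54503447}{21385393} = 30 \sqrt{373} + \frac{54503447}{21385393} = \frac{54503447}{21385393} + 30 \sqrt{373}$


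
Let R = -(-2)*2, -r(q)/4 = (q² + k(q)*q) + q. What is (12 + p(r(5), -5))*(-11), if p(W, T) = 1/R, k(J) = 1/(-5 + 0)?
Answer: -539/4 ≈ -134.75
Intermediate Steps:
k(J) = -⅕ (k(J) = 1/(-5) = -⅕)
r(q) = -4*q² - 16*q/5 (r(q) = -4*((q² - q/5) + q) = -4*(q² + 4*q/5) = -4*q² - 16*q/5)
R = 4 (R = -1*(-4) = 4)
p(W, T) = ¼ (p(W, T) = 1/4 = ¼)
(12 + p(r(5), -5))*(-11) = (12 + ¼)*(-11) = (49/4)*(-11) = -539/4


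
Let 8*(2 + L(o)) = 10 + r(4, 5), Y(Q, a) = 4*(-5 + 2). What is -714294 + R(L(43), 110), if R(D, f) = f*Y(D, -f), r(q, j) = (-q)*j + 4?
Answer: -715614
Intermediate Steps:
r(q, j) = 4 - j*q (r(q, j) = -j*q + 4 = 4 - j*q)
Y(Q, a) = -12 (Y(Q, a) = 4*(-3) = -12)
L(o) = -11/4 (L(o) = -2 + (10 + (4 - 1*5*4))/8 = -2 + (10 + (4 - 20))/8 = -2 + (10 - 16)/8 = -2 + (⅛)*(-6) = -2 - ¾ = -11/4)
R(D, f) = -12*f (R(D, f) = f*(-12) = -12*f)
-714294 + R(L(43), 110) = -714294 - 12*110 = -714294 - 1320 = -715614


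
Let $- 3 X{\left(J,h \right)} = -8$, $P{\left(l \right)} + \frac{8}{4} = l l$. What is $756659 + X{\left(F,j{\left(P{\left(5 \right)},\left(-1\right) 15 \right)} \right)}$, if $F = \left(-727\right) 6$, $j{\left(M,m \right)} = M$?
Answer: $\frac{2269985}{3} \approx 7.5666 \cdot 10^{5}$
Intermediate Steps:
$P{\left(l \right)} = -2 + l^{2}$ ($P{\left(l \right)} = -2 + l l = -2 + l^{2}$)
$F = -4362$
$X{\left(J,h \right)} = \frac{8}{3}$ ($X{\left(J,h \right)} = \left(- \frac{1}{3}\right) \left(-8\right) = \frac{8}{3}$)
$756659 + X{\left(F,j{\left(P{\left(5 \right)},\left(-1\right) 15 \right)} \right)} = 756659 + \frac{8}{3} = \frac{2269985}{3}$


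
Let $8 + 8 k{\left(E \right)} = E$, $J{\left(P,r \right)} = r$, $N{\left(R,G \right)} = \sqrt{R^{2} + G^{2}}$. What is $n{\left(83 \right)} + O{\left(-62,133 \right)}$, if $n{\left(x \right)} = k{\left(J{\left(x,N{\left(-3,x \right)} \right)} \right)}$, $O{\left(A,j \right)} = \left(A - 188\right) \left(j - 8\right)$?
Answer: $-31251 + \frac{\sqrt{6898}}{8} \approx -31241.0$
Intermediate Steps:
$N{\left(R,G \right)} = \sqrt{G^{2} + R^{2}}$
$k{\left(E \right)} = -1 + \frac{E}{8}$
$O{\left(A,j \right)} = \left(-188 + A\right) \left(-8 + j\right)$
$n{\left(x \right)} = -1 + \frac{\sqrt{9 + x^{2}}}{8}$ ($n{\left(x \right)} = -1 + \frac{\sqrt{x^{2} + \left(-3\right)^{2}}}{8} = -1 + \frac{\sqrt{x^{2} + 9}}{8} = -1 + \frac{\sqrt{9 + x^{2}}}{8}$)
$n{\left(83 \right)} + O{\left(-62,133 \right)} = \left(-1 + \frac{\sqrt{9 + 83^{2}}}{8}\right) - 31250 = \left(-1 + \frac{\sqrt{9 + 6889}}{8}\right) + \left(1504 - 25004 + 496 - 8246\right) = \left(-1 + \frac{\sqrt{6898}}{8}\right) - 31250 = -31251 + \frac{\sqrt{6898}}{8}$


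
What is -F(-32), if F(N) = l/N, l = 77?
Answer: 77/32 ≈ 2.4063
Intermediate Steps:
F(N) = 77/N
-F(-32) = -77/(-32) = -77*(-1)/32 = -1*(-77/32) = 77/32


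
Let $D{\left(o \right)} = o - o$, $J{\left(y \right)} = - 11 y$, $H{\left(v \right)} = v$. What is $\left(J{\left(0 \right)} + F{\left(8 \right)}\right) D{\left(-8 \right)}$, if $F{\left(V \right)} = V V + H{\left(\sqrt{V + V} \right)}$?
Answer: $0$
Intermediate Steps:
$F{\left(V \right)} = V^{2} + \sqrt{2} \sqrt{V}$ ($F{\left(V \right)} = V V + \sqrt{V + V} = V^{2} + \sqrt{2 V} = V^{2} + \sqrt{2} \sqrt{V}$)
$D{\left(o \right)} = 0$
$\left(J{\left(0 \right)} + F{\left(8 \right)}\right) D{\left(-8 \right)} = \left(\left(-11\right) 0 + \left(8^{2} + \sqrt{2} \sqrt{8}\right)\right) 0 = \left(0 + \left(64 + \sqrt{2} \cdot 2 \sqrt{2}\right)\right) 0 = \left(0 + \left(64 + 4\right)\right) 0 = \left(0 + 68\right) 0 = 68 \cdot 0 = 0$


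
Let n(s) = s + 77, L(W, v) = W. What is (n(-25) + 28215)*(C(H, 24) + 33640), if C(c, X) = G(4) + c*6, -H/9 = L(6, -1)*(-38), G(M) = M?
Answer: 1299038252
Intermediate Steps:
n(s) = 77 + s
H = 2052 (H = -54*(-38) = -9*(-228) = 2052)
C(c, X) = 4 + 6*c (C(c, X) = 4 + c*6 = 4 + 6*c)
(n(-25) + 28215)*(C(H, 24) + 33640) = ((77 - 25) + 28215)*((4 + 6*2052) + 33640) = (52 + 28215)*((4 + 12312) + 33640) = 28267*(12316 + 33640) = 28267*45956 = 1299038252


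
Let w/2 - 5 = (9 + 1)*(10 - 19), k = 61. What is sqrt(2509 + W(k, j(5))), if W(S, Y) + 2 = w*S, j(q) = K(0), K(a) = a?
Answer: I*sqrt(7863) ≈ 88.674*I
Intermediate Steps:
j(q) = 0
w = -170 (w = 10 + 2*((9 + 1)*(10 - 19)) = 10 + 2*(10*(-9)) = 10 + 2*(-90) = 10 - 180 = -170)
W(S, Y) = -2 - 170*S
sqrt(2509 + W(k, j(5))) = sqrt(2509 + (-2 - 170*61)) = sqrt(2509 + (-2 - 10370)) = sqrt(2509 - 10372) = sqrt(-7863) = I*sqrt(7863)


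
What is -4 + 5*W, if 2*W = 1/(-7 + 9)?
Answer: -11/4 ≈ -2.7500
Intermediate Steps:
W = ¼ (W = 1/(2*(-7 + 9)) = (½)/2 = (½)*(½) = ¼ ≈ 0.25000)
-4 + 5*W = -4 + 5*(¼) = -4 + 5/4 = -11/4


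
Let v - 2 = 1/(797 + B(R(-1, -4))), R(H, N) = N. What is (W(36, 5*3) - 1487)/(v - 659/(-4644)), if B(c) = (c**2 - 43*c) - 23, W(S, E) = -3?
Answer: -3328308360/4786829 ≈ -695.31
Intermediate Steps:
B(c) = -23 + c**2 - 43*c
v = 1925/962 (v = 2 + 1/(797 + (-23 + (-4)**2 - 43*(-4))) = 2 + 1/(797 + (-23 + 16 + 172)) = 2 + 1/(797 + 165) = 2 + 1/962 = 1925/962 ≈ 2.0010)
(W(36, 5*3) - 1487)/(v - 659/(-4644)) = (-3 - 1487)/(1925/962 - 659/(-4644)) = -1490/(1925/962 - 659*(-1/4644)) = -1490/(1925/962 + 659/4644) = -1490/4786829/2233764 = -1490*2233764/4786829 = -3328308360/4786829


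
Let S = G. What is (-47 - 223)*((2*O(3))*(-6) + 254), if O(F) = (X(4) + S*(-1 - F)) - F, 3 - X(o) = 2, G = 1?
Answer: -88020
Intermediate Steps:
S = 1
X(o) = 1 (X(o) = 3 - 1*2 = 3 - 2 = 1)
O(F) = -2*F (O(F) = (1 + 1*(-1 - F)) - F = (1 + (-1 - F)) - F = -F - F = -2*F)
(-47 - 223)*((2*O(3))*(-6) + 254) = (-47 - 223)*((2*(-2*3))*(-6) + 254) = -270*((2*(-6))*(-6) + 254) = -270*(-12*(-6) + 254) = -270*(72 + 254) = -270*326 = -88020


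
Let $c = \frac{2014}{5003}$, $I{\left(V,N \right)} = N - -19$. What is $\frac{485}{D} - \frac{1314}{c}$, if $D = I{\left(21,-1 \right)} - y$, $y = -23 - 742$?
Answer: $- \frac{2573209898}{788481} \approx -3263.5$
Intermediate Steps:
$I{\left(V,N \right)} = 19 + N$ ($I{\left(V,N \right)} = N + 19 = 19 + N$)
$y = -765$
$D = 783$ ($D = \left(19 - 1\right) - -765 = 18 + 765 = 783$)
$c = \frac{2014}{5003}$ ($c = 2014 \cdot \frac{1}{5003} = \frac{2014}{5003} \approx 0.40256$)
$\frac{485}{D} - \frac{1314}{c} = \frac{485}{783} - \frac{1314}{\frac{2014}{5003}} = 485 \cdot \frac{1}{783} - \frac{3286971}{1007} = \frac{485}{783} - \frac{3286971}{1007} = - \frac{2573209898}{788481}$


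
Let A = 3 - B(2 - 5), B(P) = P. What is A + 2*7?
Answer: 20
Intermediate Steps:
A = 6 (A = 3 - (2 - 5) = 3 - 1*(-3) = 3 + 3 = 6)
A + 2*7 = 6 + 2*7 = 6 + 14 = 20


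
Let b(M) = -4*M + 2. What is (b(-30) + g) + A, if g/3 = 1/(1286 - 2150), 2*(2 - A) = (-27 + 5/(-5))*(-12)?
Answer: -12673/288 ≈ -44.003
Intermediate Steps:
b(M) = 2 - 4*M
A = -166 (A = 2 - (-27 + 5/(-5))*(-12)/2 = 2 - (-27 + 5*(-1/5))*(-12)/2 = 2 - (-27 - 1)*(-12)/2 = 2 - (-14)*(-12) = 2 - 1/2*336 = 2 - 168 = -166)
g = -1/288 (g = 3/(1286 - 2150) = 3/(-864) = 3*(-1/864) = -1/288 ≈ -0.0034722)
(b(-30) + g) + A = ((2 - 4*(-30)) - 1/288) - 166 = ((2 + 120) - 1/288) - 166 = (122 - 1/288) - 166 = 35135/288 - 166 = -12673/288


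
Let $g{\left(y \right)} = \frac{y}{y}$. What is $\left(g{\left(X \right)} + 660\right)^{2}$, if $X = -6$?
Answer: $436921$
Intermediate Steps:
$g{\left(y \right)} = 1$
$\left(g{\left(X \right)} + 660\right)^{2} = \left(1 + 660\right)^{2} = 661^{2} = 436921$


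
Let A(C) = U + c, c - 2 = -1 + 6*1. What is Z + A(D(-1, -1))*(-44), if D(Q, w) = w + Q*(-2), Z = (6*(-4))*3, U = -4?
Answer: -204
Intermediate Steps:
c = 7 (c = 2 + (-1 + 6*1) = 2 + (-1 + 6) = 2 + 5 = 7)
Z = -72 (Z = -24*3 = -72)
D(Q, w) = w - 2*Q
A(C) = 3 (A(C) = -4 + 7 = 3)
Z + A(D(-1, -1))*(-44) = -72 + 3*(-44) = -72 - 132 = -204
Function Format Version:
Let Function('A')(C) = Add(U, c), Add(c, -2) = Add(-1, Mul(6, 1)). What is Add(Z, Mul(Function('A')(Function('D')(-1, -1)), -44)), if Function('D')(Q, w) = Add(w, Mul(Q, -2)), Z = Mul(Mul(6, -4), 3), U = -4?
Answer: -204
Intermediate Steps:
c = 7 (c = Add(2, Add(-1, Mul(6, 1))) = Add(2, Add(-1, 6)) = Add(2, 5) = 7)
Z = -72 (Z = Mul(-24, 3) = -72)
Function('D')(Q, w) = Add(w, Mul(-2, Q))
Function('A')(C) = 3 (Function('A')(C) = Add(-4, 7) = 3)
Add(Z, Mul(Function('A')(Function('D')(-1, -1)), -44)) = Add(-72, Mul(3, -44)) = Add(-72, -132) = -204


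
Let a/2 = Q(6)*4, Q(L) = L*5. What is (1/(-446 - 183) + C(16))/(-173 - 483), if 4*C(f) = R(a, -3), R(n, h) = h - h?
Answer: 1/412624 ≈ 2.4235e-6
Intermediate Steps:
Q(L) = 5*L
a = 240 (a = 2*((5*6)*4) = 2*(30*4) = 2*120 = 240)
R(n, h) = 0
C(f) = 0 (C(f) = (1/4)*0 = 0)
(1/(-446 - 183) + C(16))/(-173 - 483) = (1/(-446 - 183) + 0)/(-173 - 483) = (1/(-629) + 0)/(-656) = (-1/629 + 0)*(-1/656) = -1/629*(-1/656) = 1/412624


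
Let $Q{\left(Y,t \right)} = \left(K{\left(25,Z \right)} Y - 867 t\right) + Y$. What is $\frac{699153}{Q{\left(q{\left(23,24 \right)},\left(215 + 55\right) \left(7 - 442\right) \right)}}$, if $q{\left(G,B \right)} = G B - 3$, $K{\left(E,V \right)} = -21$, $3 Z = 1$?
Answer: $\frac{233051}{33939390} \approx 0.0068667$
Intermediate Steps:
$Z = \frac{1}{3}$ ($Z = \frac{1}{3} \cdot 1 = \frac{1}{3} \approx 0.33333$)
$q{\left(G,B \right)} = -3 + B G$ ($q{\left(G,B \right)} = B G - 3 = -3 + B G$)
$Q{\left(Y,t \right)} = - 867 t - 20 Y$ ($Q{\left(Y,t \right)} = \left(- 21 Y - 867 t\right) + Y = \left(- 867 t - 21 Y\right) + Y = - 867 t - 20 Y$)
$\frac{699153}{Q{\left(q{\left(23,24 \right)},\left(215 + 55\right) \left(7 - 442\right) \right)}} = \frac{699153}{- 867 \left(215 + 55\right) \left(7 - 442\right) - 20 \left(-3 + 24 \cdot 23\right)} = \frac{699153}{- 867 \cdot 270 \left(-435\right) - 20 \left(-3 + 552\right)} = \frac{699153}{\left(-867\right) \left(-117450\right) - 10980} = \frac{699153}{101829150 - 10980} = \frac{699153}{101818170} = 699153 \cdot \frac{1}{101818170} = \frac{233051}{33939390}$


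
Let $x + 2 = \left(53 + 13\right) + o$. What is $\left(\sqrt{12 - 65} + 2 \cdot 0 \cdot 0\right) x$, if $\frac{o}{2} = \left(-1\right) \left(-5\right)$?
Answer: $74 i \sqrt{53} \approx 538.73 i$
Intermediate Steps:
$o = 10$ ($o = 2 \left(\left(-1\right) \left(-5\right)\right) = 2 \cdot 5 = 10$)
$x = 74$ ($x = -2 + \left(\left(53 + 13\right) + 10\right) = -2 + \left(66 + 10\right) = -2 + 76 = 74$)
$\left(\sqrt{12 - 65} + 2 \cdot 0 \cdot 0\right) x = \left(\sqrt{12 - 65} + 2 \cdot 0 \cdot 0\right) 74 = \left(\sqrt{-53} + 0 \cdot 0\right) 74 = \left(i \sqrt{53} + 0\right) 74 = i \sqrt{53} \cdot 74 = 74 i \sqrt{53}$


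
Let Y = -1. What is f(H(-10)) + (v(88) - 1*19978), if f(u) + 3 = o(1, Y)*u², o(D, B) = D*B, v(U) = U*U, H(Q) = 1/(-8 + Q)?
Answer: -3964789/324 ≈ -12237.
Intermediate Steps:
v(U) = U²
o(D, B) = B*D
f(u) = -3 - u² (f(u) = -3 + (-1*1)*u² = -3 - u²)
f(H(-10)) + (v(88) - 1*19978) = (-3 - (1/(-8 - 10))²) + (88² - 1*19978) = (-3 - (1/(-18))²) + (7744 - 19978) = (-3 - (-1/18)²) - 12234 = (-3 - 1*1/324) - 12234 = (-3 - 1/324) - 12234 = -973/324 - 12234 = -3964789/324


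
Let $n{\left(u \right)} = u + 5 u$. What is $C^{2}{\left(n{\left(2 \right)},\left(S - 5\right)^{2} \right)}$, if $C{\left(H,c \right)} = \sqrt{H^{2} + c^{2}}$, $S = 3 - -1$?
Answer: $145$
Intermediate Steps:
$S = 4$ ($S = 3 + 1 = 4$)
$n{\left(u \right)} = 6 u$
$C^{2}{\left(n{\left(2 \right)},\left(S - 5\right)^{2} \right)} = \left(\sqrt{\left(6 \cdot 2\right)^{2} + \left(\left(4 - 5\right)^{2}\right)^{2}}\right)^{2} = \left(\sqrt{12^{2} + \left(\left(-1\right)^{2}\right)^{2}}\right)^{2} = \left(\sqrt{144 + 1^{2}}\right)^{2} = \left(\sqrt{144 + 1}\right)^{2} = \left(\sqrt{145}\right)^{2} = 145$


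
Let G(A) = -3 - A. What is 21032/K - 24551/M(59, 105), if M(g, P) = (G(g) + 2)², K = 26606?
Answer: -288744353/47890800 ≈ -6.0292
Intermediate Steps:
M(g, P) = (-1 - g)² (M(g, P) = ((-3 - g) + 2)² = (-1 - g)²)
21032/K - 24551/M(59, 105) = 21032/26606 - 24551/(1 + 59)² = 21032*(1/26606) - 24551/(60²) = 10516/13303 - 24551/3600 = -288744353/47890800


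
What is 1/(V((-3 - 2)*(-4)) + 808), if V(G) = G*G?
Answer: 1/1208 ≈ 0.00082781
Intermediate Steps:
V(G) = G²
1/(V((-3 - 2)*(-4)) + 808) = 1/(((-3 - 2)*(-4))² + 808) = 1/((-5*(-4))² + 808) = 1/(20² + 808) = 1/(400 + 808) = 1/1208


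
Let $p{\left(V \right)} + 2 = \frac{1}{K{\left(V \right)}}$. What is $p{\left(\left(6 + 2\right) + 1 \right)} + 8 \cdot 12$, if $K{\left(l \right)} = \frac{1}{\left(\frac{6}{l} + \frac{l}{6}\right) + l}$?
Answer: $\frac{631}{6} \approx 105.17$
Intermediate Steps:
$K{\left(l \right)} = \frac{1}{\frac{6}{l} + \frac{7 l}{6}}$ ($K{\left(l \right)} = \frac{1}{\left(\frac{6}{l} + l \frac{1}{6}\right) + l} = \frac{1}{\left(\frac{6}{l} + \frac{l}{6}\right) + l} = \frac{1}{\frac{6}{l} + \frac{7 l}{6}}$)
$p{\left(V \right)} = -2 + \frac{36 + 7 V^{2}}{6 V}$ ($p{\left(V \right)} = -2 + \frac{1}{6 V \frac{1}{36 + 7 V^{2}}} = -2 + \frac{36 + 7 V^{2}}{6 V}$)
$p{\left(\left(6 + 2\right) + 1 \right)} + 8 \cdot 12 = \left(-2 + \frac{6}{\left(6 + 2\right) + 1} + \frac{7 \left(\left(6 + 2\right) + 1\right)}{6}\right) + 8 \cdot 12 = \left(-2 + \frac{6}{8 + 1} + \frac{7 \left(8 + 1\right)}{6}\right) + 96 = \left(-2 + \frac{6}{9} + \frac{7}{6} \cdot 9\right) + 96 = \left(-2 + 6 \cdot \frac{1}{9} + \frac{21}{2}\right) + 96 = \left(-2 + \frac{2}{3} + \frac{21}{2}\right) + 96 = \frac{55}{6} + 96 = \frac{631}{6}$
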